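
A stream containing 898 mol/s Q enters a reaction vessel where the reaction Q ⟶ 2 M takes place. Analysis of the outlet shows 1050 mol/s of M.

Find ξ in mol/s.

For M: n = n₀ + 2ξ → 1050 = 0 + 2ξ, giving ξ = 525 mol/s.
Outlet amounts (n = n₀ + ν ξ):
  Q: 898 − 1(525) = 373
  M: 0 + 2(525) = 1050

ξ = 525 mol/s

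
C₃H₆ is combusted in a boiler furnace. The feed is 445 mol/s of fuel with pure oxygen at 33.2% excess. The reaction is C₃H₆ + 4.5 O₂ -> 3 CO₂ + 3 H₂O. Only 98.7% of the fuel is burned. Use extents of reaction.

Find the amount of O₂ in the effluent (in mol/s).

691 mol/s

Stoichiometric O₂ = 4.5 × 445 = 2002 mol/s; O₂ fed = 2002 × 1.332 = 2667 mol/s.
Fuel reacted = 0.987 × 445 → ξ = 439.2 mol/s.
Outlet (n = n₀ + ν ξ):
  C₃H₆: 445 − 1(439.2) = 5.785
  O₂: 2667 − 4.5(439.2) = 690.9
  CO₂: 0 + 3(439.2) = 1318
  H₂O: 0 + 3(439.2) = 1318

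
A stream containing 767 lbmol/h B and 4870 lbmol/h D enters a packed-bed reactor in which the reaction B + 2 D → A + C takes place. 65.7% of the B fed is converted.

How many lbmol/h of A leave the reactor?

504 lbmol/h

B reacted = 0.657 × 767 = 503.9 lbmol/h; ν_B = −1, so ξ = 503.9/1 = 503.9 lbmol/h.
Outlet amounts (n = n₀ + ν ξ):
  B: 767 − 1(503.9) = 263.1
  D: 4870 − 2(503.9) = 3862
  A: 0 + 1(503.9) = 503.9
  C: 0 + 1(503.9) = 503.9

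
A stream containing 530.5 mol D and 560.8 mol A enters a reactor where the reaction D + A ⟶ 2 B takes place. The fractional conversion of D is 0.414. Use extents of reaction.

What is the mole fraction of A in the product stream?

0.313

D reacted = 0.414 × 530.5 = 219.6 mol; ν_D = −1, so ξ = 219.6/1 = 219.6 mol.
Outlet amounts (n = n₀ + ν ξ):
  D: 530.5 − 1(219.6) = 310.9
  A: 560.8 − 1(219.6) = 341.2
  B: 0 + 2(219.6) = 439.3
Total out = 1091 mol; y_A = 341.2 / 1091 = 0.3126.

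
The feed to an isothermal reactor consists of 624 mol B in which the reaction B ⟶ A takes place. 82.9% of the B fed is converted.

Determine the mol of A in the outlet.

B reacted = 0.829 × 624 = 517.3 mol; ν_B = −1, so ξ = 517.3/1 = 517.3 mol.
Outlet amounts (n = n₀ + ν ξ):
  B: 624 − 1(517.3) = 106.7
  A: 0 + 1(517.3) = 517.3

517 mol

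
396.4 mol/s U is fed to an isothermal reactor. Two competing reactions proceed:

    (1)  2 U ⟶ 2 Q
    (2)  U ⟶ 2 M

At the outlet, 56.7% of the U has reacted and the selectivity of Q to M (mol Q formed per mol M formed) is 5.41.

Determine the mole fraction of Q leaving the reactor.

Conversion of U: U consumed = 0.567 × 396.4 = 224.8 mol/s = 2ξ₁ + 1ξ₂.
Selectivity: 2ξ₁ / (2ξ₂) = 5.41 → ξ₁ = 5.41 ξ₂.
Substitute: (2·5.41 + 1) ξ₂ = 224.8 → ξ₂ = 19.02 mol/s, ξ₁ = 102.9 mol/s.
Outlet amounts (n = n₀ + Σ ν·ξ):
  U: 396.4 − 2(102.9) − 1(19.02) = 171.6
  Q: 0 + 2(102.9) = 205.7
  M: 0 + 2(19.02) = 38.03
Total out = 415.4 mol/s; y_Q = 205.7 / 415.4 = 0.4953.

0.495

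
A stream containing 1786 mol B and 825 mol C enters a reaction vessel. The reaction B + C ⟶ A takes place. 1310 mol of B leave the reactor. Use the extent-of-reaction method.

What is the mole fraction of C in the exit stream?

For B: n = n₀ − 1ξ → 1310 = 1786 − 1ξ, giving ξ = 476 mol.
Outlet amounts (n = n₀ + ν ξ):
  B: 1786 − 1(476) = 1310
  C: 825 − 1(476) = 349
  A: 0 + 1(476) = 476
Total out = 2135 mol; y_C = 349 / 2135 = 0.1635.

0.163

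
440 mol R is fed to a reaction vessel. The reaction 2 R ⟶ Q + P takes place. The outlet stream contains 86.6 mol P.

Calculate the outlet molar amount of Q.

For P: n = n₀ + 1ξ → 86.6 = 0 + 1ξ, giving ξ = 86.6 mol.
Outlet amounts (n = n₀ + ν ξ):
  R: 440 − 2(86.6) = 266.8
  Q: 0 + 1(86.6) = 86.6
  P: 0 + 1(86.6) = 86.6

86.6 mol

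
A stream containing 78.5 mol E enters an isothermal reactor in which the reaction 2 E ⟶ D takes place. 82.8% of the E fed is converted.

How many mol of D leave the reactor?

32.5 mol

E reacted = 0.828 × 78.5 = 65 mol; ν_E = −2, so ξ = 65/2 = 32.5 mol.
Outlet amounts (n = n₀ + ν ξ):
  E: 78.5 − 2(32.5) = 13.5
  D: 0 + 1(32.5) = 32.5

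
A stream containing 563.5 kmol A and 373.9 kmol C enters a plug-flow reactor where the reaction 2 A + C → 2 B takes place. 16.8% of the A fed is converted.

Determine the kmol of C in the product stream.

A reacted = 0.168 × 563.5 = 94.67 kmol; ν_A = −2, so ξ = 94.67/2 = 47.33 kmol.
Outlet amounts (n = n₀ + ν ξ):
  A: 563.5 − 2(47.33) = 468.8
  C: 373.9 − 1(47.33) = 326.6
  B: 0 + 2(47.33) = 94.67

327 kmol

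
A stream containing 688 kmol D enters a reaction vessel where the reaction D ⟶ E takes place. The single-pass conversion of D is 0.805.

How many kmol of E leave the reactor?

D reacted = 0.805 × 688 = 553.8 kmol; ν_D = −1, so ξ = 553.8/1 = 553.8 kmol.
Outlet amounts (n = n₀ + ν ξ):
  D: 688 − 1(553.8) = 134.2
  E: 0 + 1(553.8) = 553.8

554 kmol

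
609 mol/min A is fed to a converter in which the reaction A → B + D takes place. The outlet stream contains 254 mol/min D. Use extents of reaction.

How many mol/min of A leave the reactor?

355 mol/min

For D: n = n₀ + 1ξ → 254 = 0 + 1ξ, giving ξ = 254 mol/min.
Outlet amounts (n = n₀ + ν ξ):
  A: 609 − 1(254) = 355
  B: 0 + 1(254) = 254
  D: 0 + 1(254) = 254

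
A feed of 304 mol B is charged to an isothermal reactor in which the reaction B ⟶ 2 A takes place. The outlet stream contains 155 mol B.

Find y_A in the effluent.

For B: n = n₀ − 1ξ → 155 = 304 − 1ξ, giving ξ = 149 mol.
Outlet amounts (n = n₀ + ν ξ):
  B: 304 − 1(149) = 155
  A: 0 + 2(149) = 298
Total out = 453 mol; y_A = 298 / 453 = 0.6578.

0.658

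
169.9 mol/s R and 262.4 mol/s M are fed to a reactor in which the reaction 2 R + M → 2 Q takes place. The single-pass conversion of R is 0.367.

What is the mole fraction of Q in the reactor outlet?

R reacted = 0.367 × 169.9 = 62.35 mol/s; ν_R = −2, so ξ = 62.35/2 = 31.18 mol/s.
Outlet amounts (n = n₀ + ν ξ):
  R: 169.9 − 2(31.18) = 107.5
  M: 262.4 − 1(31.18) = 231.2
  Q: 0 + 2(31.18) = 62.35
Total out = 401.1 mol/s; y_Q = 62.35 / 401.1 = 0.1554.

0.155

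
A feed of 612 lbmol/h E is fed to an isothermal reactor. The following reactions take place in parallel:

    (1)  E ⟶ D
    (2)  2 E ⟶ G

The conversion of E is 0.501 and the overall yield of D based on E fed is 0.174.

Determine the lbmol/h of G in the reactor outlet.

100 lbmol/h

Yield of D: 1ξ₁ / 612 = 0.174 → ξ₁ = 106.5 lbmol/h.
Conversion of E: 1ξ₁ + 2ξ₂ = 0.501 × 612 = 306.6 → ξ₂ = 100.1 lbmol/h.
Outlet amounts (n = n₀ + Σ ν·ξ):
  E: 612 − 1(106.5) − 2(100.1) = 305.4
  D: 0 + 1(106.5) = 106.5
  G: 0 + 1(100.1) = 100.1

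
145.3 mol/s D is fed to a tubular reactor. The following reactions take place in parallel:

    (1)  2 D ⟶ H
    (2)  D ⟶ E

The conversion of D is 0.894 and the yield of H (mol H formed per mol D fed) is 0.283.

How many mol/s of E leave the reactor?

47.7 mol/s

Yield of H: 1ξ₁ / 145.3 = 0.283 → ξ₁ = 41.12 mol/s.
Conversion of D: 2ξ₁ + 1ξ₂ = 0.894 × 145.3 = 129.9 → ξ₂ = 47.66 mol/s.
Outlet amounts (n = n₀ + Σ ν·ξ):
  D: 145.3 − 2(41.12) − 1(47.66) = 15.4
  H: 0 + 1(41.12) = 41.12
  E: 0 + 1(47.66) = 47.66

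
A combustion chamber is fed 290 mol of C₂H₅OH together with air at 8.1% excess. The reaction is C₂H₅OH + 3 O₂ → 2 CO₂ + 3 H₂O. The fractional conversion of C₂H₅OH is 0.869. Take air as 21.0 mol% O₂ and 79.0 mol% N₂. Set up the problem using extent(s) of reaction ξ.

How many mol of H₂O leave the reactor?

Stoichiometric O₂ = 3 × 290 = 870 mol; O₂ fed = 870 × 1.081 = 940.5 mol.
N₂ fed = 940.5 × 79/21 = 3538 mol.
Fuel reacted = 0.869 × 290 → ξ = 252 mol.
Outlet (n = n₀ + ν ξ):
  C₂H₅OH: 290 − 1(252) = 37.99
  O₂: 940.5 − 3(252) = 184.4
  N₂: 3538 (inert)
  CO₂: 0 + 2(252) = 504
  H₂O: 0 + 3(252) = 756

756 mol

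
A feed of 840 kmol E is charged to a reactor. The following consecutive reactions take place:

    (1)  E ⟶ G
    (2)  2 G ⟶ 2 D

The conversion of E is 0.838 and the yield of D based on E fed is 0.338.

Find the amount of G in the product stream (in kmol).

Conversion of E: E consumed = 1ξ₁ = 0.838 × 840 → ξ₁ = 703.9 kmol.
Yield of D: 2ξ₂ / 840 = 0.338 → ξ₂ = 142 kmol.
Outlet amounts (n = n₀ + Σ ν·ξ):
  E: 840 − 1(703.9) = 136.1
  G: 0 + 1(703.9) − 2(142) = 420
  D: 0 + 2(142) = 283.9

420 kmol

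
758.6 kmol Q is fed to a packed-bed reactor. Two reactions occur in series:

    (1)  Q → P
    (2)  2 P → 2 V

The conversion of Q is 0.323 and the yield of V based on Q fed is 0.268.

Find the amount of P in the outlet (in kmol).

41.7 kmol

Conversion of Q: Q consumed = 1ξ₁ = 0.323 × 758.6 → ξ₁ = 245 kmol.
Yield of V: 2ξ₂ / 758.6 = 0.268 → ξ₂ = 101.7 kmol.
Outlet amounts (n = n₀ + Σ ν·ξ):
  Q: 758.6 − 1(245) = 513.6
  P: 0 + 1(245) − 2(101.7) = 41.72
  V: 0 + 2(101.7) = 203.3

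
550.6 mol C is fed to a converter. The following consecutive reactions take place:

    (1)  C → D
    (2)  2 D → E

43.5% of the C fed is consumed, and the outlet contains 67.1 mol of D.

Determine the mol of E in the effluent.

Conversion of C: C consumed = 1ξ₁ = 0.435 × 550.6 → ξ₁ = 239.5 mol.
D balance: n_D = 0 + 1ξ₁ − 2ξ₂ = 67.1 → ξ₂ = (1·239.5 − 67.1)/2 = 86.21 mol.
Outlet amounts (n = n₀ + Σ ν·ξ):
  C: 550.6 − 1(239.5) = 311.1
  D: 0 + 1(239.5) − 2(86.21) = 67.1
  E: 0 + 1(86.21) = 86.21

86.2 mol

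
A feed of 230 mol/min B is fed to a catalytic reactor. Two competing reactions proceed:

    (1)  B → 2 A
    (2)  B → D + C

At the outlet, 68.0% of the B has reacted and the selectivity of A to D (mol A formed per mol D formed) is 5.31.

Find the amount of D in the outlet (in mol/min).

Conversion of B: B consumed = 0.68 × 230 = 156.4 mol/min = 1ξ₁ + 1ξ₂.
Selectivity: 2ξ₁ / (1ξ₂) = 5.31 → ξ₁ = 2.655 ξ₂.
Substitute: (1·2.655 + 1) ξ₂ = 156.4 → ξ₂ = 42.79 mol/min, ξ₁ = 113.6 mol/min.
Outlet amounts (n = n₀ + Σ ν·ξ):
  B: 230 − 1(113.6) − 1(42.79) = 73.6
  A: 0 + 2(113.6) = 227.2
  D: 0 + 1(42.79) = 42.79
  C: 0 + 1(42.79) = 42.79

42.8 mol/min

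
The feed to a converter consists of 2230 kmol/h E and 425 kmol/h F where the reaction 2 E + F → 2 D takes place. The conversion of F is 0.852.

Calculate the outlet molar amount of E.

1510 kmol/h

F reacted = 0.852 × 425 = 362.1 kmol/h; ν_F = −1, so ξ = 362.1/1 = 362.1 kmol/h.
Outlet amounts (n = n₀ + ν ξ):
  E: 2230 − 2(362.1) = 1506
  F: 425 − 1(362.1) = 62.9
  D: 0 + 2(362.1) = 724.2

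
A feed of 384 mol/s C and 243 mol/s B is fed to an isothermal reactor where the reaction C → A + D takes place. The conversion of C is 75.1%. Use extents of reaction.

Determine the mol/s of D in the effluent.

C reacted = 0.751 × 384 = 288.4 mol/s; ν_C = −1, so ξ = 288.4/1 = 288.4 mol/s.
Outlet amounts (n = n₀ + ν ξ):
  C: 384 − 1(288.4) = 95.62
  A: 0 + 1(288.4) = 288.4
  D: 0 + 1(288.4) = 288.4
  B: 243 (inert)

288 mol/s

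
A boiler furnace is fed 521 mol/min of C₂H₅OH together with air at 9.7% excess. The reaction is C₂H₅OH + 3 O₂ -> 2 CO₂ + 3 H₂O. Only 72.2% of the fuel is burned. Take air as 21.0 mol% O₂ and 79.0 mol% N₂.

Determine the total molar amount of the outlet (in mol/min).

Stoichiometric O₂ = 3 × 521 = 1563 mol/min; O₂ fed = 1563 × 1.097 = 1715 mol/min.
N₂ fed = 1715 × 79/21 = 6450 mol/min.
Fuel reacted = 0.722 × 521 → ξ = 376.2 mol/min.
Outlet (n = n₀ + ν ξ):
  C₂H₅OH: 521 − 1(376.2) = 144.8
  O₂: 1715 − 3(376.2) = 586.1
  N₂: 6450 (inert)
  CO₂: 0 + 2(376.2) = 752.3
  H₂O: 0 + 3(376.2) = 1128
Total out = 144.8 + 586.1 + 6450 + 752.3 + 1128 = 9062 mol/min.

9060 mol/min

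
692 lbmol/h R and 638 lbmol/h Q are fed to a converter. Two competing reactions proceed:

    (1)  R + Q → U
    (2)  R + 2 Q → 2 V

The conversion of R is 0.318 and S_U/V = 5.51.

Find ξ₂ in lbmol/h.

Conversion of R: R consumed = 0.318 × 692 = 220.1 lbmol/h = 1ξ₁ + 1ξ₂.
Selectivity: 1ξ₁ / (2ξ₂) = 5.51 → ξ₁ = 11.02 ξ₂.
Substitute: (1·11.02 + 1) ξ₂ = 220.1 → ξ₂ = 18.31 lbmol/h, ξ₁ = 201.7 lbmol/h.
Outlet amounts (n = n₀ + Σ ν·ξ):
  R: 692 − 1(201.7) − 1(18.31) = 471.9
  Q: 638 − 1(201.7) − 2(18.31) = 399.6
  U: 0 + 1(201.7) = 201.7
  V: 0 + 2(18.31) = 36.61

ξ₂ = 18.3 lbmol/h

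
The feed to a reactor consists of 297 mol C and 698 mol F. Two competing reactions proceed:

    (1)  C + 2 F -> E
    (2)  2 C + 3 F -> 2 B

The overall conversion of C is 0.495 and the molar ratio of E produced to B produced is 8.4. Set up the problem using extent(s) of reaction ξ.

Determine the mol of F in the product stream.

412 mol

Conversion of C: C consumed = 0.495 × 297 = 147 mol = 1ξ₁ + 2ξ₂.
Selectivity: 1ξ₁ / (2ξ₂) = 8.4 → ξ₁ = 16.8 ξ₂.
Substitute: (1·16.8 + 2) ξ₂ = 147 → ξ₂ = 7.82 mol, ξ₁ = 131.4 mol.
Outlet amounts (n = n₀ + Σ ν·ξ):
  C: 297 − 1(131.4) − 2(7.82) = 150
  F: 698 − 2(131.4) − 3(7.82) = 411.8
  E: 0 + 1(131.4) = 131.4
  B: 0 + 2(7.82) = 15.64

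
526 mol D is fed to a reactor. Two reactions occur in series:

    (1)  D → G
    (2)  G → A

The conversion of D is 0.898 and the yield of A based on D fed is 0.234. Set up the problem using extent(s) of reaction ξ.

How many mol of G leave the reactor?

349 mol

Conversion of D: D consumed = 1ξ₁ = 0.898 × 526 → ξ₁ = 472.3 mol.
Yield of A: 1ξ₂ / 526 = 0.234 → ξ₂ = 123.1 mol.
Outlet amounts (n = n₀ + Σ ν·ξ):
  D: 526 − 1(472.3) = 53.65
  G: 0 + 1(472.3) − 1(123.1) = 349.3
  A: 0 + 1(123.1) = 123.1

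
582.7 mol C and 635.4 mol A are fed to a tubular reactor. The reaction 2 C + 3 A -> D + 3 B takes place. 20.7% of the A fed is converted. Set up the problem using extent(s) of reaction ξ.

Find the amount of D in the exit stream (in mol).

A reacted = 0.207 × 635.4 = 131.5 mol; ν_A = −3, so ξ = 131.5/3 = 43.84 mol.
Outlet amounts (n = n₀ + ν ξ):
  C: 582.7 − 2(43.84) = 495
  A: 635.4 − 3(43.84) = 503.9
  D: 0 + 1(43.84) = 43.84
  B: 0 + 3(43.84) = 131.5

43.8 mol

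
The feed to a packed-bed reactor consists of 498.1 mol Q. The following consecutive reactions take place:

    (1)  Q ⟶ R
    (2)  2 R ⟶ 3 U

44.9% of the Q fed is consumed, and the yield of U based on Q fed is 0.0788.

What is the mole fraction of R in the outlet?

0.386

Conversion of Q: Q consumed = 1ξ₁ = 0.449 × 498.1 → ξ₁ = 223.6 mol.
Yield of U: 3ξ₂ / 498.1 = 0.0788 → ξ₂ = 13.08 mol.
Outlet amounts (n = n₀ + Σ ν·ξ):
  Q: 498.1 − 1(223.6) = 274.5
  R: 0 + 1(223.6) − 2(13.08) = 197.5
  U: 0 + 3(13.08) = 39.25
Total out = 511.2 mol; y_R = 197.5 / 511.2 = 0.3863.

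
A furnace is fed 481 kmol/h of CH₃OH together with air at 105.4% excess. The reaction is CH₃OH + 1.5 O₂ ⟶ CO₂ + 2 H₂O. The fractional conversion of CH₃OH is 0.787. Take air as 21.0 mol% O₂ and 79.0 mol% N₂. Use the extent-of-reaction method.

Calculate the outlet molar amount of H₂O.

Stoichiometric O₂ = 1.5 × 481 = 721.5 kmol/h; O₂ fed = 721.5 × 2.054 = 1482 kmol/h.
N₂ fed = 1482 × 79/21 = 5575 kmol/h.
Fuel reacted = 0.787 × 481 → ξ = 378.5 kmol/h.
Outlet (n = n₀ + ν ξ):
  CH₃OH: 481 − 1(378.5) = 102.5
  O₂: 1482 − 1.5(378.5) = 914.1
  N₂: 5575 (inert)
  CO₂: 0 + 1(378.5) = 378.5
  H₂O: 0 + 2(378.5) = 757.1

757 kmol/h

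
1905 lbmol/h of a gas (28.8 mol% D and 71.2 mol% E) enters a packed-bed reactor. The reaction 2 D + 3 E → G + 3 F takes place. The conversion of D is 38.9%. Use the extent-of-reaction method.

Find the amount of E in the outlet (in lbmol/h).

1040 lbmol/h

D reacted = 0.389 × 548.6 = 213.4 lbmol/h; ν_D = −2, so ξ = 213.4/2 = 106.7 lbmol/h.
Outlet amounts (n = n₀ + ν ξ):
  D: 548.6 − 2(106.7) = 335.2
  E: 1356 − 3(106.7) = 1036
  G: 0 + 1(106.7) = 106.7
  F: 0 + 3(106.7) = 320.1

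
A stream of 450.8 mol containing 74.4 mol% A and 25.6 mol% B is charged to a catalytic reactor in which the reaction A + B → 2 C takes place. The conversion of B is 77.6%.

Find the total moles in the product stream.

451 mol

B reacted = 0.776 × 115.4 = 89.55 mol; ν_B = −1, so ξ = 89.55/1 = 89.55 mol.
Outlet amounts (n = n₀ + ν ξ):
  A: 335.4 − 1(89.55) = 245.8
  B: 115.4 − 1(89.55) = 25.85
  C: 0 + 2(89.55) = 179.1
Total out = 245.8 + 25.85 + 179.1 = 450.8 mol.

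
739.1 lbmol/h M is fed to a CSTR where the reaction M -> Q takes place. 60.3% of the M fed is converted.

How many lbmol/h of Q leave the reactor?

M reacted = 0.603 × 739.1 = 445.7 lbmol/h; ν_M = −1, so ξ = 445.7/1 = 445.7 lbmol/h.
Outlet amounts (n = n₀ + ν ξ):
  M: 739.1 − 1(445.7) = 293.4
  Q: 0 + 1(445.7) = 445.7

446 lbmol/h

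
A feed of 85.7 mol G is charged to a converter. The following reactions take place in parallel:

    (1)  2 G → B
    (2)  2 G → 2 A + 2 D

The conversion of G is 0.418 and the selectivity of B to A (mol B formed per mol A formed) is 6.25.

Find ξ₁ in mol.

Conversion of G: G consumed = 0.418 × 85.7 = 35.82 mol = 2ξ₁ + 2ξ₂.
Selectivity: 1ξ₁ / (2ξ₂) = 6.25 → ξ₁ = 12.5 ξ₂.
Substitute: (2·12.5 + 2) ξ₂ = 35.82 → ξ₂ = 1.327 mol, ξ₁ = 16.58 mol.
Outlet amounts (n = n₀ + Σ ν·ξ):
  G: 85.7 − 2(16.58) − 2(1.327) = 49.88
  B: 0 + 1(16.58) = 16.58
  A: 0 + 2(1.327) = 2.654
  D: 0 + 2(1.327) = 2.654

ξ₁ = 16.6 mol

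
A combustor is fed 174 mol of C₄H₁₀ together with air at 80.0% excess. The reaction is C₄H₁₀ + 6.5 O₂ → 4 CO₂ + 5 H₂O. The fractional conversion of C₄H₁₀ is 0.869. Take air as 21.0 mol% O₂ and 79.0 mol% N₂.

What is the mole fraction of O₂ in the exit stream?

0.104

Stoichiometric O₂ = 6.5 × 174 = 1131 mol; O₂ fed = 1131 × 1.800 = 2036 mol.
N₂ fed = 2036 × 79/21 = 7658 mol.
Fuel reacted = 0.869 × 174 → ξ = 151.2 mol.
Outlet (n = n₀ + ν ξ):
  C₄H₁₀: 174 − 1(151.2) = 22.79
  O₂: 2036 − 6.5(151.2) = 1053
  N₂: 7658 (inert)
  CO₂: 0 + 4(151.2) = 604.8
  H₂O: 0 + 5(151.2) = 756
Total out = 10100 mol; y_O₂ = 1053 / 10100 = 0.1043.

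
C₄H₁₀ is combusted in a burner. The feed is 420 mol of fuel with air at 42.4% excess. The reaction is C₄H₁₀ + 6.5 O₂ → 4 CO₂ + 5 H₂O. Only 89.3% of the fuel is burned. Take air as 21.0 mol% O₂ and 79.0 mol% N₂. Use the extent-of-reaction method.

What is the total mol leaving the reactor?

19500 mol

Stoichiometric O₂ = 6.5 × 420 = 2730 mol; O₂ fed = 2730 × 1.424 = 3888 mol.
N₂ fed = 3888 × 79/21 = 14620 mol.
Fuel reacted = 0.893 × 420 → ξ = 375.1 mol.
Outlet (n = n₀ + ν ξ):
  C₄H₁₀: 420 − 1(375.1) = 44.94
  O₂: 3888 − 6.5(375.1) = 1450
  N₂: 14620 (inert)
  CO₂: 0 + 4(375.1) = 1500
  H₂O: 0 + 5(375.1) = 1875
Total out = 44.94 + 1450 + 14620 + 1500 + 1875 = 19490 mol.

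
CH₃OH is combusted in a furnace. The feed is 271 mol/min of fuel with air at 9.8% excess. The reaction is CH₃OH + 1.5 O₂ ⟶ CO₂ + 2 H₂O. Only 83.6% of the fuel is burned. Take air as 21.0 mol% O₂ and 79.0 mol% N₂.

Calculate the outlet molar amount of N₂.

Stoichiometric O₂ = 1.5 × 271 = 406.5 mol/min; O₂ fed = 406.5 × 1.098 = 446.3 mol/min.
N₂ fed = 446.3 × 79/21 = 1679 mol/min.
Fuel reacted = 0.836 × 271 → ξ = 226.6 mol/min.
Outlet (n = n₀ + ν ξ):
  CH₃OH: 271 − 1(226.6) = 44.44
  O₂: 446.3 − 1.5(226.6) = 106.5
  N₂: 1679 (inert)
  CO₂: 0 + 1(226.6) = 226.6
  H₂O: 0 + 2(226.6) = 453.1

1680 mol/min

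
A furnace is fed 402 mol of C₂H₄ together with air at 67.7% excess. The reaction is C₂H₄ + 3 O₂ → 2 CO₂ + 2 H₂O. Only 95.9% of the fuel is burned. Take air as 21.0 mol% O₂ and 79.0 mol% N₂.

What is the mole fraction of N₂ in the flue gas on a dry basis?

Stoichiometric O₂ = 3 × 402 = 1206 mol; O₂ fed = 1206 × 1.677 = 2022 mol.
N₂ fed = 2022 × 79/21 = 7608 mol.
Fuel reacted = 0.959 × 402 → ξ = 385.5 mol.
Outlet (n = n₀ + ν ξ):
  C₂H₄: 402 − 1(385.5) = 16.48
  O₂: 2022 − 3(385.5) = 865.9
  N₂: 7608 (inert)
  CO₂: 0 + 2(385.5) = 771
  H₂O: 0 + 2(385.5) = 771
Dry total = 9262 mol; y_N₂ (dry) = 7608 / 9262 = 0.8215.

0.821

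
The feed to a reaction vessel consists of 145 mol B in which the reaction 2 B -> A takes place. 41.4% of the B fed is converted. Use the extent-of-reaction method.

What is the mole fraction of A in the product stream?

B reacted = 0.414 × 145 = 60.03 mol; ν_B = −2, so ξ = 60.03/2 = 30.01 mol.
Outlet amounts (n = n₀ + ν ξ):
  B: 145 − 2(30.01) = 84.97
  A: 0 + 1(30.01) = 30.01
Total out = 115 mol; y_A = 30.01 / 115 = 0.261.

0.261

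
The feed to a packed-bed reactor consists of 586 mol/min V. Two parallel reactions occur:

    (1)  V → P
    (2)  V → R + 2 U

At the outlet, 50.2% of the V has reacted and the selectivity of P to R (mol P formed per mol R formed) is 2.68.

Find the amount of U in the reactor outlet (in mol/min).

160 mol/min

Conversion of V: V consumed = 0.502 × 586 = 294.2 mol/min = 1ξ₁ + 1ξ₂.
Selectivity: 1ξ₁ / (1ξ₂) = 2.68 → ξ₁ = 2.68 ξ₂.
Substitute: (1·2.68 + 1) ξ₂ = 294.2 → ξ₂ = 79.94 mol/min, ξ₁ = 214.2 mol/min.
Outlet amounts (n = n₀ + Σ ν·ξ):
  V: 586 − 1(214.2) − 1(79.94) = 291.8
  P: 0 + 1(214.2) = 214.2
  R: 0 + 1(79.94) = 79.94
  U: 0 + 2(79.94) = 159.9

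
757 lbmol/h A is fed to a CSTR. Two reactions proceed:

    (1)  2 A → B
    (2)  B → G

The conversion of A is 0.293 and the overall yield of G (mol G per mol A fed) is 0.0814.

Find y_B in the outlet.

0.0763

Conversion of A: A consumed = 2ξ₁ = 0.293 × 757 → ξ₁ = 110.9 lbmol/h.
Yield of G: 1ξ₂ / 757 = 0.0814 → ξ₂ = 61.62 lbmol/h.
Outlet amounts (n = n₀ + Σ ν·ξ):
  A: 757 − 2(110.9) = 535.2
  B: 0 + 1(110.9) − 1(61.62) = 49.28
  G: 0 + 1(61.62) = 61.62
Total out = 646.1 lbmol/h; y_B = 49.28 / 646.1 = 0.07627.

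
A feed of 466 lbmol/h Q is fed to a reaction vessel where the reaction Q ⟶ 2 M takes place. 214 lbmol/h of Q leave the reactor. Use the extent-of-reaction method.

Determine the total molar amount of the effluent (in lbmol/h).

718 lbmol/h

For Q: n = n₀ − 1ξ → 214 = 466 − 1ξ, giving ξ = 252 lbmol/h.
Outlet amounts (n = n₀ + ν ξ):
  Q: 466 − 1(252) = 214
  M: 0 + 2(252) = 504
Total out = 214 + 504 = 718 lbmol/h.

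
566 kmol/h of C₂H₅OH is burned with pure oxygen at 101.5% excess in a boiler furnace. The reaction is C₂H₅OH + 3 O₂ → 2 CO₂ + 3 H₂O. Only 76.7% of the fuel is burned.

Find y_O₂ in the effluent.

Stoichiometric O₂ = 3 × 566 = 1698 kmol/h; O₂ fed = 1698 × 2.015 = 3421 kmol/h.
Fuel reacted = 0.767 × 566 → ξ = 434.1 kmol/h.
Outlet (n = n₀ + ν ξ):
  C₂H₅OH: 566 − 1(434.1) = 131.9
  O₂: 3421 − 3(434.1) = 2119
  CO₂: 0 + 2(434.1) = 868.2
  H₂O: 0 + 3(434.1) = 1302
Total out = 4422 kmol/h; y_O₂ = 2119 / 4422 = 0.4793.

0.479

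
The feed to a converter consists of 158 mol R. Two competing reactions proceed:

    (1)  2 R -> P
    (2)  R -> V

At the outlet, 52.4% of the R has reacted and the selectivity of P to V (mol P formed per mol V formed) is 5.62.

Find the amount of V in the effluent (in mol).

Conversion of R: R consumed = 0.524 × 158 = 82.79 mol = 2ξ₁ + 1ξ₂.
Selectivity: 1ξ₁ / (1ξ₂) = 5.62 → ξ₁ = 5.62 ξ₂.
Substitute: (2·5.62 + 1) ξ₂ = 82.79 → ξ₂ = 6.764 mol, ξ₁ = 38.01 mol.
Outlet amounts (n = n₀ + Σ ν·ξ):
  R: 158 − 2(38.01) − 1(6.764) = 75.21
  P: 0 + 1(38.01) = 38.01
  V: 0 + 1(6.764) = 6.764

6.76 mol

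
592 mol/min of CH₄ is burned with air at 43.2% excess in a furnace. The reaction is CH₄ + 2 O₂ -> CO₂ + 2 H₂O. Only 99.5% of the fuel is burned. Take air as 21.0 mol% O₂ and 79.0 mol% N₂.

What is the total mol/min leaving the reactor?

8670 mol/min

Stoichiometric O₂ = 2 × 592 = 1184 mol/min; O₂ fed = 1184 × 1.432 = 1695 mol/min.
N₂ fed = 1695 × 79/21 = 6378 mol/min.
Fuel reacted = 0.995 × 592 → ξ = 589 mol/min.
Outlet (n = n₀ + ν ξ):
  CH₄: 592 − 1(589) = 2.96
  O₂: 1695 − 2(589) = 517.4
  N₂: 6378 (inert)
  CO₂: 0 + 1(589) = 589
  H₂O: 0 + 2(589) = 1178
Total out = 2.96 + 517.4 + 6378 + 589 + 1178 = 8666 mol/min.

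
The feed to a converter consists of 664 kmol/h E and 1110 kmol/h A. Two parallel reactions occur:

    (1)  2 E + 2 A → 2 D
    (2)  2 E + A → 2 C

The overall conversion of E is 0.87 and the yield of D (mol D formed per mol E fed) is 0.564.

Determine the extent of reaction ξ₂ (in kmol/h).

Yield of D: 2ξ₁ / 664 = 0.564 → ξ₁ = 187.2 kmol/h.
Conversion of E: 2ξ₁ + 2ξ₂ = 0.87 × 664 = 577.7 → ξ₂ = 101.6 kmol/h.
Outlet amounts (n = n₀ + Σ ν·ξ):
  E: 664 − 2(187.2) − 2(101.6) = 86.32
  A: 1110 − 2(187.2) − 1(101.6) = 633.9
  D: 0 + 2(187.2) = 374.5
  C: 0 + 2(101.6) = 203.2

ξ₂ = 102 kmol/h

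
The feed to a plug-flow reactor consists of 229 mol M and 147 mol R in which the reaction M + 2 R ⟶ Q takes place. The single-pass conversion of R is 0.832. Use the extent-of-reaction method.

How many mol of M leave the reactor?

168 mol

R reacted = 0.832 × 147 = 122.3 mol; ν_R = −2, so ξ = 122.3/2 = 61.15 mol.
Outlet amounts (n = n₀ + ν ξ):
  M: 229 − 1(61.15) = 167.8
  R: 147 − 2(61.15) = 24.7
  Q: 0 + 1(61.15) = 61.15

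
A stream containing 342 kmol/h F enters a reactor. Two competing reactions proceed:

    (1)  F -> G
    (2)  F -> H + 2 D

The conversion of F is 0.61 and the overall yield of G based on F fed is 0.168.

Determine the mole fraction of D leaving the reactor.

0.469

Yield of G: 1ξ₁ / 342 = 0.168 → ξ₁ = 57.46 kmol/h.
Conversion of F: 1ξ₁ + 1ξ₂ = 0.61 × 342 = 208.6 → ξ₂ = 151.2 kmol/h.
Outlet amounts (n = n₀ + Σ ν·ξ):
  F: 342 − 1(57.46) − 1(151.2) = 133.4
  G: 0 + 1(57.46) = 57.46
  H: 0 + 1(151.2) = 151.2
  D: 0 + 2(151.2) = 302.3
Total out = 644.3 kmol/h; y_D = 302.3 / 644.3 = 0.4692.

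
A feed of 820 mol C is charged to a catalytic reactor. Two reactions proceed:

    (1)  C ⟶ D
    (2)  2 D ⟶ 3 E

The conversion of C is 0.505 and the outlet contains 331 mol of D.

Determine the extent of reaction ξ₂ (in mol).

Conversion of C: C consumed = 1ξ₁ = 0.505 × 820 → ξ₁ = 414.1 mol.
D balance: n_D = 0 + 1ξ₁ − 2ξ₂ = 331 → ξ₂ = (1·414.1 − 331)/2 = 41.55 mol.
Outlet amounts (n = n₀ + Σ ν·ξ):
  C: 820 − 1(414.1) = 405.9
  D: 0 + 1(414.1) − 2(41.55) = 331
  E: 0 + 3(41.55) = 124.7

ξ₂ = 41.6 mol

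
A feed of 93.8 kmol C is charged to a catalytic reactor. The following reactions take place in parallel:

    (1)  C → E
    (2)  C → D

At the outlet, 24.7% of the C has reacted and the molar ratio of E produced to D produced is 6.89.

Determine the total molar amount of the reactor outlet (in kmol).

Conversion of C: C consumed = 0.247 × 93.8 = 23.17 kmol = 1ξ₁ + 1ξ₂.
Selectivity: 1ξ₁ / (1ξ₂) = 6.89 → ξ₁ = 6.89 ξ₂.
Substitute: (1·6.89 + 1) ξ₂ = 23.17 → ξ₂ = 2.936 kmol, ξ₁ = 20.23 kmol.
Outlet amounts (n = n₀ + Σ ν·ξ):
  C: 93.8 − 1(20.23) − 1(2.936) = 70.63
  E: 0 + 1(20.23) = 20.23
  D: 0 + 1(2.936) = 2.936
Total out = 70.63 + 20.23 + 2.936 = 93.8 kmol.

93.8 kmol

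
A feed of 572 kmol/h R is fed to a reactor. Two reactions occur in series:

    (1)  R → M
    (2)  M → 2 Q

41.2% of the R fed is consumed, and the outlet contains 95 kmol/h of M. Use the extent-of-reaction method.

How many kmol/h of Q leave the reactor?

Conversion of R: R consumed = 1ξ₁ = 0.412 × 572 → ξ₁ = 235.7 kmol/h.
M balance: n_M = 0 + 1ξ₁ − 1ξ₂ = 95 → ξ₂ = (1·235.7 − 95)/1 = 140.7 kmol/h.
Outlet amounts (n = n₀ + Σ ν·ξ):
  R: 572 − 1(235.7) = 336.3
  M: 0 + 1(235.7) − 1(140.7) = 95
  Q: 0 + 2(140.7) = 281.3

281 kmol/h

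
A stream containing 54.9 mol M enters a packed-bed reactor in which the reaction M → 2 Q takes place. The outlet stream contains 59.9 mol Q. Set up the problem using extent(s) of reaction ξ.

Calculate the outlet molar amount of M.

For Q: n = n₀ + 2ξ → 59.9 = 0 + 2ξ, giving ξ = 29.95 mol.
Outlet amounts (n = n₀ + ν ξ):
  M: 54.9 − 1(29.95) = 24.95
  Q: 0 + 2(29.95) = 59.9

24.9 mol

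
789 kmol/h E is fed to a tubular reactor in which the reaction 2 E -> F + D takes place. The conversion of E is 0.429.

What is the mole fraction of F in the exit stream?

0.214

E reacted = 0.429 × 789 = 338.5 kmol/h; ν_E = −2, so ξ = 338.5/2 = 169.2 kmol/h.
Outlet amounts (n = n₀ + ν ξ):
  E: 789 − 2(169.2) = 450.5
  F: 0 + 1(169.2) = 169.2
  D: 0 + 1(169.2) = 169.2
Total out = 789 kmol/h; y_F = 169.2 / 789 = 0.2145.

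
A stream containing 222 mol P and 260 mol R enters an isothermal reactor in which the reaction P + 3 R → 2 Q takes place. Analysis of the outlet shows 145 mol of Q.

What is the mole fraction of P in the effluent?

0.444

For Q: n = n₀ + 2ξ → 145 = 0 + 2ξ, giving ξ = 72.5 mol.
Outlet amounts (n = n₀ + ν ξ):
  P: 222 − 1(72.5) = 149.5
  R: 260 − 3(72.5) = 42.5
  Q: 0 + 2(72.5) = 145
Total out = 337 mol; y_P = 149.5 / 337 = 0.4436.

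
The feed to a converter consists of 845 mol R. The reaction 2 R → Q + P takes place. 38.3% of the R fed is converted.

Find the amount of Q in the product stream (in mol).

R reacted = 0.383 × 845 = 323.6 mol; ν_R = −2, so ξ = 323.6/2 = 161.8 mol.
Outlet amounts (n = n₀ + ν ξ):
  R: 845 − 2(161.8) = 521.4
  Q: 0 + 1(161.8) = 161.8
  P: 0 + 1(161.8) = 161.8

162 mol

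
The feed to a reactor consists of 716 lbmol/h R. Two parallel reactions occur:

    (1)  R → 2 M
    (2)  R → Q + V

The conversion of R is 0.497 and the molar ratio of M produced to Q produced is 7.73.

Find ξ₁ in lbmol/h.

Conversion of R: R consumed = 0.497 × 716 = 355.9 lbmol/h = 1ξ₁ + 1ξ₂.
Selectivity: 2ξ₁ / (1ξ₂) = 7.73 → ξ₁ = 3.865 ξ₂.
Substitute: (1·3.865 + 1) ξ₂ = 355.9 → ξ₂ = 73.15 lbmol/h, ξ₁ = 282.7 lbmol/h.
Outlet amounts (n = n₀ + Σ ν·ξ):
  R: 716 − 1(282.7) − 1(73.15) = 360.1
  M: 0 + 2(282.7) = 565.4
  Q: 0 + 1(73.15) = 73.15
  V: 0 + 1(73.15) = 73.15

ξ₁ = 283 lbmol/h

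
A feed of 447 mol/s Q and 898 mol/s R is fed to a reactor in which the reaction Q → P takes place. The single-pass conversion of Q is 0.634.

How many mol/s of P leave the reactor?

283 mol/s

Q reacted = 0.634 × 447 = 283.4 mol/s; ν_Q = −1, so ξ = 283.4/1 = 283.4 mol/s.
Outlet amounts (n = n₀ + ν ξ):
  Q: 447 − 1(283.4) = 163.6
  P: 0 + 1(283.4) = 283.4
  R: 898 (inert)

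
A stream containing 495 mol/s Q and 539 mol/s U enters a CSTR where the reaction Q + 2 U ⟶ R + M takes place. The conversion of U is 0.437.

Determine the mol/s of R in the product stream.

118 mol/s

U reacted = 0.437 × 539 = 235.5 mol/s; ν_U = −2, so ξ = 235.5/2 = 117.8 mol/s.
Outlet amounts (n = n₀ + ν ξ):
  Q: 495 − 1(117.8) = 377.2
  U: 539 − 2(117.8) = 303.5
  R: 0 + 1(117.8) = 117.8
  M: 0 + 1(117.8) = 117.8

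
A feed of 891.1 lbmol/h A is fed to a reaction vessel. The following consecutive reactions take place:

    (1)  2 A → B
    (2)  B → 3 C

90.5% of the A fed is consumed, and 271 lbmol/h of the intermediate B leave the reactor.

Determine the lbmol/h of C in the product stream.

397 lbmol/h

Conversion of A: A consumed = 2ξ₁ = 0.905 × 891.1 → ξ₁ = 403.2 lbmol/h.
B balance: n_B = 0 + 1ξ₁ − 1ξ₂ = 271 → ξ₂ = (1·403.2 − 271)/1 = 132.2 lbmol/h.
Outlet amounts (n = n₀ + Σ ν·ξ):
  A: 891.1 − 2(403.2) = 84.65
  B: 0 + 1(403.2) − 1(132.2) = 271
  C: 0 + 3(132.2) = 396.7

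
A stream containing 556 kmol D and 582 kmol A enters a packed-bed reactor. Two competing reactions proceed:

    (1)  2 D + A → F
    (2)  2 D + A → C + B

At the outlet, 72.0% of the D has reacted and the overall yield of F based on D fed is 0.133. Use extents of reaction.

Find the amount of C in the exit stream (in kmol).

126 kmol

Yield of F: 1ξ₁ / 556 = 0.133 → ξ₁ = 73.95 kmol.
Conversion of D: 2ξ₁ + 2ξ₂ = 0.72 × 556 = 400.3 → ξ₂ = 126.2 kmol.
Outlet amounts (n = n₀ + Σ ν·ξ):
  D: 556 − 2(73.95) − 2(126.2) = 155.7
  A: 582 − 1(73.95) − 1(126.2) = 381.8
  F: 0 + 1(73.95) = 73.95
  C: 0 + 1(126.2) = 126.2
  B: 0 + 1(126.2) = 126.2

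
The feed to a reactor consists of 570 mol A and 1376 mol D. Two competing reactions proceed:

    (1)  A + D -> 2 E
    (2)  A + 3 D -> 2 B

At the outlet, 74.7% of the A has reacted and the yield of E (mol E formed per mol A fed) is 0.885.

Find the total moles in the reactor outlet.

1600 mol

Yield of E: 2ξ₁ / 570 = 0.885 → ξ₁ = 252.2 mol.
Conversion of A: 1ξ₁ + 1ξ₂ = 0.747 × 570 = 425.8 → ξ₂ = 173.6 mol.
Outlet amounts (n = n₀ + Σ ν·ξ):
  A: 570 − 1(252.2) − 1(173.6) = 144.2
  D: 1376 − 1(252.2) − 3(173.6) = 603.1
  E: 0 + 2(252.2) = 504.4
  B: 0 + 2(173.6) = 347.1
Total out = 144.2 + 603.1 + 504.4 + 347.1 = 1599 mol.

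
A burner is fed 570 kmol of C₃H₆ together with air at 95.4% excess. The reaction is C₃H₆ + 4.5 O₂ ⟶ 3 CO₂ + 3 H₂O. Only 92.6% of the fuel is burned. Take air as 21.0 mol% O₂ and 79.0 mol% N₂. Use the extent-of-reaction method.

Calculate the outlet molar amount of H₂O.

Stoichiometric O₂ = 4.5 × 570 = 2565 kmol; O₂ fed = 2565 × 1.954 = 5012 kmol.
N₂ fed = 5012 × 79/21 = 18850 kmol.
Fuel reacted = 0.926 × 570 → ξ = 527.8 kmol.
Outlet (n = n₀ + ν ξ):
  C₃H₆: 570 − 1(527.8) = 42.18
  O₂: 5012 − 4.5(527.8) = 2637
  N₂: 18850 (inert)
  CO₂: 0 + 3(527.8) = 1583
  H₂O: 0 + 3(527.8) = 1583

1580 kmol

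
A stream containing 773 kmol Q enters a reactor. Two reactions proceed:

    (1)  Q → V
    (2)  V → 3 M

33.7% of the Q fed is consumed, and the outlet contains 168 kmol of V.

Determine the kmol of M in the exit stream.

Conversion of Q: Q consumed = 1ξ₁ = 0.337 × 773 → ξ₁ = 260.5 kmol.
V balance: n_V = 0 + 1ξ₁ − 1ξ₂ = 168 → ξ₂ = (1·260.5 − 168)/1 = 92.5 kmol.
Outlet amounts (n = n₀ + Σ ν·ξ):
  Q: 773 − 1(260.5) = 512.5
  V: 0 + 1(260.5) − 1(92.5) = 168
  M: 0 + 3(92.5) = 277.5

278 kmol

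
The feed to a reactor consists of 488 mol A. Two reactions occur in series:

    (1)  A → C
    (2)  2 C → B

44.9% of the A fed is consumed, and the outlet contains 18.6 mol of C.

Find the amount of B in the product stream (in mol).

Conversion of A: A consumed = 1ξ₁ = 0.449 × 488 → ξ₁ = 219.1 mol.
C balance: n_C = 0 + 1ξ₁ − 2ξ₂ = 18.6 → ξ₂ = (1·219.1 − 18.6)/2 = 100.3 mol.
Outlet amounts (n = n₀ + Σ ν·ξ):
  A: 488 − 1(219.1) = 268.9
  C: 0 + 1(219.1) − 2(100.3) = 18.6
  B: 0 + 1(100.3) = 100.3

100 mol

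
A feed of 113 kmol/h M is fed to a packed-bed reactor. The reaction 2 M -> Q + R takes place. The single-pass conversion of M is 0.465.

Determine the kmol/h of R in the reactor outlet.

M reacted = 0.465 × 113 = 52.55 kmol/h; ν_M = −2, so ξ = 52.55/2 = 26.27 kmol/h.
Outlet amounts (n = n₀ + ν ξ):
  M: 113 − 2(26.27) = 60.45
  Q: 0 + 1(26.27) = 26.27
  R: 0 + 1(26.27) = 26.27

26.3 kmol/h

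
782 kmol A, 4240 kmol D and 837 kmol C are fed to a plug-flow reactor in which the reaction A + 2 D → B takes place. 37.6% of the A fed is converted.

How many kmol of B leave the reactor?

294 kmol

A reacted = 0.376 × 782 = 294 kmol; ν_A = −1, so ξ = 294/1 = 294 kmol.
Outlet amounts (n = n₀ + ν ξ):
  A: 782 − 1(294) = 488
  D: 4240 − 2(294) = 3652
  B: 0 + 1(294) = 294
  C: 837 (inert)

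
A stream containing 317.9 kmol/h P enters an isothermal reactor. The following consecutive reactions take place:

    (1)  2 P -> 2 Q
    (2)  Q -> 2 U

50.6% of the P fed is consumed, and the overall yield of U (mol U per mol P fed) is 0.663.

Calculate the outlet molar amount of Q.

Conversion of P: P consumed = 2ξ₁ = 0.506 × 317.9 → ξ₁ = 80.43 kmol/h.
Yield of U: 2ξ₂ / 317.9 = 0.663 → ξ₂ = 105.4 kmol/h.
Outlet amounts (n = n₀ + Σ ν·ξ):
  P: 317.9 − 2(80.43) = 157
  Q: 0 + 2(80.43) − 1(105.4) = 55.47
  U: 0 + 2(105.4) = 210.8

55.5 kmol/h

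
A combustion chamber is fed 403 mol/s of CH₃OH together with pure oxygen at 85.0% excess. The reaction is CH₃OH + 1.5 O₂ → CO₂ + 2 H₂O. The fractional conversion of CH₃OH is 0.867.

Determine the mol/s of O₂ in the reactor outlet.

Stoichiometric O₂ = 1.5 × 403 = 604.5 mol/s; O₂ fed = 604.5 × 1.850 = 1118 mol/s.
Fuel reacted = 0.867 × 403 → ξ = 349.4 mol/s.
Outlet (n = n₀ + ν ξ):
  CH₃OH: 403 − 1(349.4) = 53.6
  O₂: 1118 − 1.5(349.4) = 594.2
  CO₂: 0 + 1(349.4) = 349.4
  H₂O: 0 + 2(349.4) = 698.8

594 mol/s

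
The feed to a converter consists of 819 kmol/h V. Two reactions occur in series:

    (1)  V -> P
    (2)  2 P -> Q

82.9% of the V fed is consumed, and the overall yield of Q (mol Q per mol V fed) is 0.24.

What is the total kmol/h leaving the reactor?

Conversion of V: V consumed = 1ξ₁ = 0.829 × 819 → ξ₁ = 679 kmol/h.
Yield of Q: 1ξ₂ / 819 = 0.24 → ξ₂ = 196.6 kmol/h.
Outlet amounts (n = n₀ + Σ ν·ξ):
  V: 819 − 1(679) = 140
  P: 0 + 1(679) − 2(196.6) = 285.8
  Q: 0 + 1(196.6) = 196.6
Total out = 140 + 285.8 + 196.6 = 622.4 kmol/h.

622 kmol/h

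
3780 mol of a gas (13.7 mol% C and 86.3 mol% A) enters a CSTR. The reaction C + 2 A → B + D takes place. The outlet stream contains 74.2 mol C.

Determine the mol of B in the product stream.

444 mol

For C: n = n₀ − 1ξ → 74.2 = 517.9 − 1ξ, giving ξ = 443.7 mol.
Outlet amounts (n = n₀ + ν ξ):
  C: 517.9 − 1(443.7) = 74.2
  A: 3262 − 2(443.7) = 2375
  B: 0 + 1(443.7) = 443.7
  D: 0 + 1(443.7) = 443.7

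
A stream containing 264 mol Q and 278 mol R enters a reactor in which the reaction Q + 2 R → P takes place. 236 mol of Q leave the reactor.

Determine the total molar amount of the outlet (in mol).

For Q: n = n₀ − 1ξ → 236 = 264 − 1ξ, giving ξ = 28 mol.
Outlet amounts (n = n₀ + ν ξ):
  Q: 264 − 1(28) = 236
  R: 278 − 2(28) = 222
  P: 0 + 1(28) = 28
Total out = 236 + 222 + 28 = 486 mol.

486 mol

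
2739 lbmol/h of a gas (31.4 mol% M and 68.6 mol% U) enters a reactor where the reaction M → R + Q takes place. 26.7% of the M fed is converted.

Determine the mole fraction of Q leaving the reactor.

0.0774

M reacted = 0.267 × 860 = 229.6 lbmol/h; ν_M = −1, so ξ = 229.6/1 = 229.6 lbmol/h.
Outlet amounts (n = n₀ + ν ξ):
  M: 860 − 1(229.6) = 630.4
  R: 0 + 1(229.6) = 229.6
  Q: 0 + 1(229.6) = 229.6
  U: 1879 (inert)
Total out = 2969 lbmol/h; y_Q = 229.6 / 2969 = 0.07735.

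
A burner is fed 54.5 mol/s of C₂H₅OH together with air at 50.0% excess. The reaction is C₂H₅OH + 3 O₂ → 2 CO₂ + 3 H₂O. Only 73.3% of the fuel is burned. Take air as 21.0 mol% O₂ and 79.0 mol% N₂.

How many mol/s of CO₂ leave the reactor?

79.9 mol/s

Stoichiometric O₂ = 3 × 54.5 = 163.5 mol/s; O₂ fed = 163.5 × 1.500 = 245.2 mol/s.
N₂ fed = 245.2 × 79/21 = 922.6 mol/s.
Fuel reacted = 0.733 × 54.5 → ξ = 39.95 mol/s.
Outlet (n = n₀ + ν ξ):
  C₂H₅OH: 54.5 − 1(39.95) = 14.55
  O₂: 245.2 − 3(39.95) = 125.4
  N₂: 922.6 (inert)
  CO₂: 0 + 2(39.95) = 79.9
  H₂O: 0 + 3(39.95) = 119.8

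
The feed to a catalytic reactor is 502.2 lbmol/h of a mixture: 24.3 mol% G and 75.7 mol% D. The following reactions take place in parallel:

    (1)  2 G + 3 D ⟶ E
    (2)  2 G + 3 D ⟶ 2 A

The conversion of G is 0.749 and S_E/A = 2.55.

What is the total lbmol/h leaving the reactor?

327 lbmol/h

Conversion of G: G consumed = 0.749 × 122 = 91.4 lbmol/h = 2ξ₁ + 2ξ₂.
Selectivity: 1ξ₁ / (2ξ₂) = 2.55 → ξ₁ = 5.1 ξ₂.
Substitute: (2·5.1 + 2) ξ₂ = 91.4 → ξ₂ = 7.492 lbmol/h, ξ₁ = 38.21 lbmol/h.
Outlet amounts (n = n₀ + Σ ν·ξ):
  G: 122 − 2(38.21) − 2(7.492) = 30.63
  D: 380.2 − 3(38.21) − 3(7.492) = 243.1
  E: 0 + 1(38.21) = 38.21
  A: 0 + 2(7.492) = 14.98
Total out = 30.63 + 243.1 + 38.21 + 14.98 = 326.9 lbmol/h.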